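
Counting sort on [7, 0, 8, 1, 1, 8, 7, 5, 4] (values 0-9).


Input: [7, 0, 8, 1, 1, 8, 7, 5, 4]
Counts: [1, 2, 0, 0, 1, 1, 0, 2, 2, 0]

Sorted: [0, 1, 1, 4, 5, 7, 7, 8, 8]


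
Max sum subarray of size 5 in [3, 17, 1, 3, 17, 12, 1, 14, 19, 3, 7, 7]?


[0:5]: 41
[1:6]: 50
[2:7]: 34
[3:8]: 47
[4:9]: 63
[5:10]: 49
[6:11]: 44
[7:12]: 50

Max: 63 at [4:9]


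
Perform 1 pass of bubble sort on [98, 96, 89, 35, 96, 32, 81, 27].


Initial: [98, 96, 89, 35, 96, 32, 81, 27]
Pass 1: [96, 89, 35, 96, 32, 81, 27, 98] (7 swaps)

After 1 pass: [96, 89, 35, 96, 32, 81, 27, 98]


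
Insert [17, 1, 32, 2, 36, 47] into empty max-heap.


Insert 17: [17]
Insert 1: [17, 1]
Insert 32: [32, 1, 17]
Insert 2: [32, 2, 17, 1]
Insert 36: [36, 32, 17, 1, 2]
Insert 47: [47, 32, 36, 1, 2, 17]

Final heap: [47, 32, 36, 1, 2, 17]


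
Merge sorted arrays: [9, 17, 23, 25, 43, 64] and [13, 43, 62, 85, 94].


Take 9 from A
Take 13 from B
Take 17 from A
Take 23 from A
Take 25 from A
Take 43 from A
Take 43 from B
Take 62 from B
Take 64 from A

Merged: [9, 13, 17, 23, 25, 43, 43, 62, 64, 85, 94]


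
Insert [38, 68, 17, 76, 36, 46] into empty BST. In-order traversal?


Insert 38: root
Insert 68: R from 38
Insert 17: L from 38
Insert 76: R from 38 -> R from 68
Insert 36: L from 38 -> R from 17
Insert 46: R from 38 -> L from 68

In-order: [17, 36, 38, 46, 68, 76]


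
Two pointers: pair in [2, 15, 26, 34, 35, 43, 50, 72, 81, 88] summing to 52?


lo=0(2)+hi=9(88)=90
lo=0(2)+hi=8(81)=83
lo=0(2)+hi=7(72)=74
lo=0(2)+hi=6(50)=52

Yes: 2+50=52


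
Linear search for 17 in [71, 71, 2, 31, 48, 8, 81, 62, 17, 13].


i=0: 71!=17
i=1: 71!=17
i=2: 2!=17
i=3: 31!=17
i=4: 48!=17
i=5: 8!=17
i=6: 81!=17
i=7: 62!=17
i=8: 17==17 found!

Found at 8, 9 comps


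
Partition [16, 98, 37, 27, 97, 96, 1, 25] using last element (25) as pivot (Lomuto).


Pivot: 25
  16 <= 25: advance i (no swap)
  1 <= 25: swap -> [16, 1, 37, 27, 97, 96, 98, 25]
Place pivot at 2: [16, 1, 25, 27, 97, 96, 98, 37]

Partitioned: [16, 1, 25, 27, 97, 96, 98, 37]


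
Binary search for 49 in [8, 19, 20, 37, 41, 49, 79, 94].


Step 1: lo=0, hi=7, mid=3, val=37
Step 2: lo=4, hi=7, mid=5, val=49

Found at index 5


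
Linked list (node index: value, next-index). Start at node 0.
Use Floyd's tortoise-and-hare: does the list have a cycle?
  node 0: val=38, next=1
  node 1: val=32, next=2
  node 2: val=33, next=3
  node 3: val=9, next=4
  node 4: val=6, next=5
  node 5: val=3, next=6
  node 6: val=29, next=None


Floyd's tortoise (slow, +1) and hare (fast, +2):
  init: slow=0, fast=0
  step 1: slow=1, fast=2
  step 2: slow=2, fast=4
  step 3: slow=3, fast=6
  step 4: fast -> None, no cycle

Cycle: no


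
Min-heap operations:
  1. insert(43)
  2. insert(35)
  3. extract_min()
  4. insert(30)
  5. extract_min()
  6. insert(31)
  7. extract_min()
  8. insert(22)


insert(43) -> [43]
insert(35) -> [35, 43]
extract_min()->35, [43]
insert(30) -> [30, 43]
extract_min()->30, [43]
insert(31) -> [31, 43]
extract_min()->31, [43]
insert(22) -> [22, 43]

Final heap: [22, 43]


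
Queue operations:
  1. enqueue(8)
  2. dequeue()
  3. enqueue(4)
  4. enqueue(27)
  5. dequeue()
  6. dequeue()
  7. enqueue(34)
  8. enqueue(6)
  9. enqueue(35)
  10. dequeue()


enqueue(8) -> [8]
dequeue()->8, []
enqueue(4) -> [4]
enqueue(27) -> [4, 27]
dequeue()->4, [27]
dequeue()->27, []
enqueue(34) -> [34]
enqueue(6) -> [34, 6]
enqueue(35) -> [34, 6, 35]
dequeue()->34, [6, 35]

Final queue: [6, 35]


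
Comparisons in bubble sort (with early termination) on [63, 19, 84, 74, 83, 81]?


Algorithm: bubble sort (with early termination)
Input: [63, 19, 84, 74, 83, 81]
Sorted: [19, 63, 74, 81, 83, 84]

12


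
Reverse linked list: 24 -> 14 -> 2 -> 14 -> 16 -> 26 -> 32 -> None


Step 1: curr=24, set curr.next=prev(None) | reversed so far: 24
Step 2: curr=14, set curr.next=prev(24) | reversed so far: 14 -> 24
Step 3: curr=2, set curr.next=prev(14) | reversed so far: 2 -> 14 -> 24
Step 4: curr=14, set curr.next=prev(2) | reversed so far: 14 -> 2 -> 14 -> 24
Step 5: curr=16, set curr.next=prev(14) | reversed so far: 16 -> 14 -> 2 -> 14 -> 24
Step 6: curr=26, set curr.next=prev(16) | reversed so far: 26 -> 16 -> 14 -> 2 -> 14 -> 24
Step 7: curr=32, set curr.next=prev(26) | reversed so far: 32 -> 26 -> 16 -> 14 -> 2 -> 14 -> 24

32 -> 26 -> 16 -> 14 -> 2 -> 14 -> 24 -> None


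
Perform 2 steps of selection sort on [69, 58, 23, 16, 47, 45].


Initial: [69, 58, 23, 16, 47, 45]
Step 1: min=16 at 3
  Swap: [16, 58, 23, 69, 47, 45]
Step 2: min=23 at 2
  Swap: [16, 23, 58, 69, 47, 45]

After 2 steps: [16, 23, 58, 69, 47, 45]


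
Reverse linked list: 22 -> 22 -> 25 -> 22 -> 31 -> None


Step 1: curr=22, set curr.next=prev(None) | reversed so far: 22
Step 2: curr=22, set curr.next=prev(22) | reversed so far: 22 -> 22
Step 3: curr=25, set curr.next=prev(22) | reversed so far: 25 -> 22 -> 22
Step 4: curr=22, set curr.next=prev(25) | reversed so far: 22 -> 25 -> 22 -> 22
Step 5: curr=31, set curr.next=prev(22) | reversed so far: 31 -> 22 -> 25 -> 22 -> 22

31 -> 22 -> 25 -> 22 -> 22 -> None


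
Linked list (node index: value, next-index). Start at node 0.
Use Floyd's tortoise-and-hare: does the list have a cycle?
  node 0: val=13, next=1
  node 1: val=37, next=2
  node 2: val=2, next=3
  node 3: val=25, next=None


Floyd's tortoise (slow, +1) and hare (fast, +2):
  init: slow=0, fast=0
  step 1: slow=1, fast=2
  step 2: fast 2->3->None, no cycle

Cycle: no


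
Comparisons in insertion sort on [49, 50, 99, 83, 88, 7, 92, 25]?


Algorithm: insertion sort
Input: [49, 50, 99, 83, 88, 7, 92, 25]
Sorted: [7, 25, 49, 50, 83, 88, 92, 99]

20


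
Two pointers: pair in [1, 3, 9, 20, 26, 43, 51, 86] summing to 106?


lo=0(1)+hi=7(86)=87
lo=1(3)+hi=7(86)=89
lo=2(9)+hi=7(86)=95
lo=3(20)+hi=7(86)=106

Yes: 20+86=106


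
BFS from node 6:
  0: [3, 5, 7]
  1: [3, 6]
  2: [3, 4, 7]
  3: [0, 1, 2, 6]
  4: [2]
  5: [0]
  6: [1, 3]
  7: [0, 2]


Visit 6, enqueue [1, 3]
Visit 1, enqueue []
Visit 3, enqueue [0, 2]
Visit 0, enqueue [5, 7]
Visit 2, enqueue [4]
Visit 5, enqueue []
Visit 7, enqueue []
Visit 4, enqueue []

BFS order: [6, 1, 3, 0, 2, 5, 7, 4]


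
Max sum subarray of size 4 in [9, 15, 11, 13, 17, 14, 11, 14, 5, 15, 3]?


[0:4]: 48
[1:5]: 56
[2:6]: 55
[3:7]: 55
[4:8]: 56
[5:9]: 44
[6:10]: 45
[7:11]: 37

Max: 56 at [1:5]


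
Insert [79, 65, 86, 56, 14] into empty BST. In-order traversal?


Insert 79: root
Insert 65: L from 79
Insert 86: R from 79
Insert 56: L from 79 -> L from 65
Insert 14: L from 79 -> L from 65 -> L from 56

In-order: [14, 56, 65, 79, 86]


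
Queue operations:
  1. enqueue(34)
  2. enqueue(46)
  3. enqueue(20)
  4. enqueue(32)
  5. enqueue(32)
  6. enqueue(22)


enqueue(34) -> [34]
enqueue(46) -> [34, 46]
enqueue(20) -> [34, 46, 20]
enqueue(32) -> [34, 46, 20, 32]
enqueue(32) -> [34, 46, 20, 32, 32]
enqueue(22) -> [34, 46, 20, 32, 32, 22]

Final queue: [34, 46, 20, 32, 32, 22]


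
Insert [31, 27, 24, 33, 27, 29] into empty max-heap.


Insert 31: [31]
Insert 27: [31, 27]
Insert 24: [31, 27, 24]
Insert 33: [33, 31, 24, 27]
Insert 27: [33, 31, 24, 27, 27]
Insert 29: [33, 31, 29, 27, 27, 24]

Final heap: [33, 31, 29, 27, 27, 24]


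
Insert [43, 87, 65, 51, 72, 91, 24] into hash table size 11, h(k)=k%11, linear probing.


Insert 43: h=10 -> slot 10
Insert 87: h=10, 1 probes -> slot 0
Insert 65: h=10, 2 probes -> slot 1
Insert 51: h=7 -> slot 7
Insert 72: h=6 -> slot 6
Insert 91: h=3 -> slot 3
Insert 24: h=2 -> slot 2

Table: [87, 65, 24, 91, None, None, 72, 51, None, None, 43]


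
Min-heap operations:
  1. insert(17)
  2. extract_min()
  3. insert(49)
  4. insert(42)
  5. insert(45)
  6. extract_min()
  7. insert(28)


insert(17) -> [17]
extract_min()->17, []
insert(49) -> [49]
insert(42) -> [42, 49]
insert(45) -> [42, 49, 45]
extract_min()->42, [45, 49]
insert(28) -> [28, 49, 45]

Final heap: [28, 49, 45]


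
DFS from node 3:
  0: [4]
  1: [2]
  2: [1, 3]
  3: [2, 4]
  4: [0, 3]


Visit 3, push [4, 2]
Visit 2, push [1]
Visit 1, push []
Visit 4, push [0]
Visit 0, push []

DFS order: [3, 2, 1, 4, 0]


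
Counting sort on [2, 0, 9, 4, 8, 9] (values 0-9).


Input: [2, 0, 9, 4, 8, 9]
Counts: [1, 0, 1, 0, 1, 0, 0, 0, 1, 2]

Sorted: [0, 2, 4, 8, 9, 9]


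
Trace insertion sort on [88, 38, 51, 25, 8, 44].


Initial: [88, 38, 51, 25, 8, 44]
Insert 38: [38, 88, 51, 25, 8, 44]
Insert 51: [38, 51, 88, 25, 8, 44]
Insert 25: [25, 38, 51, 88, 8, 44]
Insert 8: [8, 25, 38, 51, 88, 44]
Insert 44: [8, 25, 38, 44, 51, 88]

Sorted: [8, 25, 38, 44, 51, 88]


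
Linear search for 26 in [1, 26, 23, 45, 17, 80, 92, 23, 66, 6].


i=0: 1!=26
i=1: 26==26 found!

Found at 1, 2 comps


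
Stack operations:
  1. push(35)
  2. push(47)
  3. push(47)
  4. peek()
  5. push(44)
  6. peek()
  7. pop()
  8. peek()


push(35) -> [35]
push(47) -> [35, 47]
push(47) -> [35, 47, 47]
peek()->47
push(44) -> [35, 47, 47, 44]
peek()->44
pop()->44, [35, 47, 47]
peek()->47

Final stack: [35, 47, 47]


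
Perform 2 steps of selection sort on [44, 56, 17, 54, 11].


Initial: [44, 56, 17, 54, 11]
Step 1: min=11 at 4
  Swap: [11, 56, 17, 54, 44]
Step 2: min=17 at 2
  Swap: [11, 17, 56, 54, 44]

After 2 steps: [11, 17, 56, 54, 44]


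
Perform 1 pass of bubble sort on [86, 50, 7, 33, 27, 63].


Initial: [86, 50, 7, 33, 27, 63]
Pass 1: [50, 7, 33, 27, 63, 86] (5 swaps)

After 1 pass: [50, 7, 33, 27, 63, 86]


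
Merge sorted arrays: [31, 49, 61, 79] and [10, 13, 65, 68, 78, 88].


Take 10 from B
Take 13 from B
Take 31 from A
Take 49 from A
Take 61 from A
Take 65 from B
Take 68 from B
Take 78 from B
Take 79 from A

Merged: [10, 13, 31, 49, 61, 65, 68, 78, 79, 88]


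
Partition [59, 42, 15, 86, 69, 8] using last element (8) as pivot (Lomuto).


Pivot: 8
Place pivot at 0: [8, 42, 15, 86, 69, 59]

Partitioned: [8, 42, 15, 86, 69, 59]


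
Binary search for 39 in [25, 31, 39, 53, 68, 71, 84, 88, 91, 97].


Step 1: lo=0, hi=9, mid=4, val=68
Step 2: lo=0, hi=3, mid=1, val=31
Step 3: lo=2, hi=3, mid=2, val=39

Found at index 2


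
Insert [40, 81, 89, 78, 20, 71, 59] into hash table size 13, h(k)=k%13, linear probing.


Insert 40: h=1 -> slot 1
Insert 81: h=3 -> slot 3
Insert 89: h=11 -> slot 11
Insert 78: h=0 -> slot 0
Insert 20: h=7 -> slot 7
Insert 71: h=6 -> slot 6
Insert 59: h=7, 1 probes -> slot 8

Table: [78, 40, None, 81, None, None, 71, 20, 59, None, None, 89, None]


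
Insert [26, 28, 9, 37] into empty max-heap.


Insert 26: [26]
Insert 28: [28, 26]
Insert 9: [28, 26, 9]
Insert 37: [37, 28, 9, 26]

Final heap: [37, 28, 9, 26]


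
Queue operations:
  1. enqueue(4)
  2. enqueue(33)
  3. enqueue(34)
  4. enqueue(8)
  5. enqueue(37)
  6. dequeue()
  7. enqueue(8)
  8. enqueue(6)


enqueue(4) -> [4]
enqueue(33) -> [4, 33]
enqueue(34) -> [4, 33, 34]
enqueue(8) -> [4, 33, 34, 8]
enqueue(37) -> [4, 33, 34, 8, 37]
dequeue()->4, [33, 34, 8, 37]
enqueue(8) -> [33, 34, 8, 37, 8]
enqueue(6) -> [33, 34, 8, 37, 8, 6]

Final queue: [33, 34, 8, 37, 8, 6]


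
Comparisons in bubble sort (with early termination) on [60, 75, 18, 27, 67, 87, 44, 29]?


Algorithm: bubble sort (with early termination)
Input: [60, 75, 18, 27, 67, 87, 44, 29]
Sorted: [18, 27, 29, 44, 60, 67, 75, 87]

27


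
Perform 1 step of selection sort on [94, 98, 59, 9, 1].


Initial: [94, 98, 59, 9, 1]
Step 1: min=1 at 4
  Swap: [1, 98, 59, 9, 94]

After 1 step: [1, 98, 59, 9, 94]


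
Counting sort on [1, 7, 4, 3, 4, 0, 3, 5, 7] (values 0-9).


Input: [1, 7, 4, 3, 4, 0, 3, 5, 7]
Counts: [1, 1, 0, 2, 2, 1, 0, 2, 0, 0]

Sorted: [0, 1, 3, 3, 4, 4, 5, 7, 7]


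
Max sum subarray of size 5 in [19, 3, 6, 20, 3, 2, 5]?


[0:5]: 51
[1:6]: 34
[2:7]: 36

Max: 51 at [0:5]


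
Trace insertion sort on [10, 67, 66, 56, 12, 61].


Initial: [10, 67, 66, 56, 12, 61]
Insert 67: [10, 67, 66, 56, 12, 61]
Insert 66: [10, 66, 67, 56, 12, 61]
Insert 56: [10, 56, 66, 67, 12, 61]
Insert 12: [10, 12, 56, 66, 67, 61]
Insert 61: [10, 12, 56, 61, 66, 67]

Sorted: [10, 12, 56, 61, 66, 67]


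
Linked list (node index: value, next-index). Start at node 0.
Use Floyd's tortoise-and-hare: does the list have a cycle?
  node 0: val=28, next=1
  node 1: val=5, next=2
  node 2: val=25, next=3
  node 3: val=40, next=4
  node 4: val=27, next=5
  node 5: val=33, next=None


Floyd's tortoise (slow, +1) and hare (fast, +2):
  init: slow=0, fast=0
  step 1: slow=1, fast=2
  step 2: slow=2, fast=4
  step 3: fast 4->5->None, no cycle

Cycle: no


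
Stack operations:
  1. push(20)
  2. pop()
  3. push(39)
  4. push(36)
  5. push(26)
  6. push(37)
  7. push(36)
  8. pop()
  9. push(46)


push(20) -> [20]
pop()->20, []
push(39) -> [39]
push(36) -> [39, 36]
push(26) -> [39, 36, 26]
push(37) -> [39, 36, 26, 37]
push(36) -> [39, 36, 26, 37, 36]
pop()->36, [39, 36, 26, 37]
push(46) -> [39, 36, 26, 37, 46]

Final stack: [39, 36, 26, 37, 46]


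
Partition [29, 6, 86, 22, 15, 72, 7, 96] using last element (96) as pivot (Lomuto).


Pivot: 96
  29 <= 96: advance i (no swap)
  6 <= 96: advance i (no swap)
  86 <= 96: advance i (no swap)
  22 <= 96: advance i (no swap)
  15 <= 96: advance i (no swap)
  72 <= 96: advance i (no swap)
  7 <= 96: advance i (no swap)
Place pivot at 7: [29, 6, 86, 22, 15, 72, 7, 96]

Partitioned: [29, 6, 86, 22, 15, 72, 7, 96]


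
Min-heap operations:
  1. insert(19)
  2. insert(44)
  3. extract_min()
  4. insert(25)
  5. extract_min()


insert(19) -> [19]
insert(44) -> [19, 44]
extract_min()->19, [44]
insert(25) -> [25, 44]
extract_min()->25, [44]

Final heap: [44]


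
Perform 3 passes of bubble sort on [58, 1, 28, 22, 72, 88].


Initial: [58, 1, 28, 22, 72, 88]
Pass 1: [1, 28, 22, 58, 72, 88] (3 swaps)
Pass 2: [1, 22, 28, 58, 72, 88] (1 swaps)
Pass 3: [1, 22, 28, 58, 72, 88] (0 swaps)

After 3 passes: [1, 22, 28, 58, 72, 88]


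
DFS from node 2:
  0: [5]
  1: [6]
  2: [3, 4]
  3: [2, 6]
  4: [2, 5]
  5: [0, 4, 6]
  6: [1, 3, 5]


Visit 2, push [4, 3]
Visit 3, push [6]
Visit 6, push [5, 1]
Visit 1, push []
Visit 5, push [4, 0]
Visit 0, push []
Visit 4, push []

DFS order: [2, 3, 6, 1, 5, 0, 4]


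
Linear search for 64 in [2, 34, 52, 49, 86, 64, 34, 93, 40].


i=0: 2!=64
i=1: 34!=64
i=2: 52!=64
i=3: 49!=64
i=4: 86!=64
i=5: 64==64 found!

Found at 5, 6 comps


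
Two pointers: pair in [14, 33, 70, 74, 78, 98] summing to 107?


lo=0(14)+hi=5(98)=112
lo=0(14)+hi=4(78)=92
lo=1(33)+hi=4(78)=111
lo=1(33)+hi=3(74)=107

Yes: 33+74=107


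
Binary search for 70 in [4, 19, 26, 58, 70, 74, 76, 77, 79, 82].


Step 1: lo=0, hi=9, mid=4, val=70

Found at index 4


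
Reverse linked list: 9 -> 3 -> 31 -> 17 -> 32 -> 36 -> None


Step 1: curr=9, set curr.next=prev(None) | reversed so far: 9
Step 2: curr=3, set curr.next=prev(9) | reversed so far: 3 -> 9
Step 3: curr=31, set curr.next=prev(3) | reversed so far: 31 -> 3 -> 9
Step 4: curr=17, set curr.next=prev(31) | reversed so far: 17 -> 31 -> 3 -> 9
Step 5: curr=32, set curr.next=prev(17) | reversed so far: 32 -> 17 -> 31 -> 3 -> 9
Step 6: curr=36, set curr.next=prev(32) | reversed so far: 36 -> 32 -> 17 -> 31 -> 3 -> 9

36 -> 32 -> 17 -> 31 -> 3 -> 9 -> None


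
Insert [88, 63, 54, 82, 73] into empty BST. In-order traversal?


Insert 88: root
Insert 63: L from 88
Insert 54: L from 88 -> L from 63
Insert 82: L from 88 -> R from 63
Insert 73: L from 88 -> R from 63 -> L from 82

In-order: [54, 63, 73, 82, 88]


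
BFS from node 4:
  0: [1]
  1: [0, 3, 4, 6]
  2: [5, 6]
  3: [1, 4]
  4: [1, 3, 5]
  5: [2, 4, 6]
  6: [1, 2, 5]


Visit 4, enqueue [1, 3, 5]
Visit 1, enqueue [0, 6]
Visit 3, enqueue []
Visit 5, enqueue [2]
Visit 0, enqueue []
Visit 6, enqueue []
Visit 2, enqueue []

BFS order: [4, 1, 3, 5, 0, 6, 2]


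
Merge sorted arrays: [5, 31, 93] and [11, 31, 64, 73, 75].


Take 5 from A
Take 11 from B
Take 31 from A
Take 31 from B
Take 64 from B
Take 73 from B
Take 75 from B

Merged: [5, 11, 31, 31, 64, 73, 75, 93]


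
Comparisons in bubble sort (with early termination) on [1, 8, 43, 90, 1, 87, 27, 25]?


Algorithm: bubble sort (with early termination)
Input: [1, 8, 43, 90, 1, 87, 27, 25]
Sorted: [1, 1, 8, 25, 27, 43, 87, 90]

25


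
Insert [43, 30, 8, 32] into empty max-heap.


Insert 43: [43]
Insert 30: [43, 30]
Insert 8: [43, 30, 8]
Insert 32: [43, 32, 8, 30]

Final heap: [43, 32, 8, 30]


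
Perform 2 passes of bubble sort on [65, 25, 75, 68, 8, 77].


Initial: [65, 25, 75, 68, 8, 77]
Pass 1: [25, 65, 68, 8, 75, 77] (3 swaps)
Pass 2: [25, 65, 8, 68, 75, 77] (1 swaps)

After 2 passes: [25, 65, 8, 68, 75, 77]


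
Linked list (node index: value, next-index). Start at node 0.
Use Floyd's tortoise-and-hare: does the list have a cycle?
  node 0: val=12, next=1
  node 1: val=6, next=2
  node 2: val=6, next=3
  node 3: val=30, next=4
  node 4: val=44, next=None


Floyd's tortoise (slow, +1) and hare (fast, +2):
  init: slow=0, fast=0
  step 1: slow=1, fast=2
  step 2: slow=2, fast=4
  step 3: fast -> None, no cycle

Cycle: no


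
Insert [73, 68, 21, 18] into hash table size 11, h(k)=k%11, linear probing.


Insert 73: h=7 -> slot 7
Insert 68: h=2 -> slot 2
Insert 21: h=10 -> slot 10
Insert 18: h=7, 1 probes -> slot 8

Table: [None, None, 68, None, None, None, None, 73, 18, None, 21]


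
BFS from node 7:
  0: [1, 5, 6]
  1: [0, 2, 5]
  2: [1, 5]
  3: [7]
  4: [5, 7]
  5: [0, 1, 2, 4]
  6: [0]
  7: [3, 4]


Visit 7, enqueue [3, 4]
Visit 3, enqueue []
Visit 4, enqueue [5]
Visit 5, enqueue [0, 1, 2]
Visit 0, enqueue [6]
Visit 1, enqueue []
Visit 2, enqueue []
Visit 6, enqueue []

BFS order: [7, 3, 4, 5, 0, 1, 2, 6]


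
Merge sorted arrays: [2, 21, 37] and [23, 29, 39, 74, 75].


Take 2 from A
Take 21 from A
Take 23 from B
Take 29 from B
Take 37 from A

Merged: [2, 21, 23, 29, 37, 39, 74, 75]


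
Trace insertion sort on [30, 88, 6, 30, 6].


Initial: [30, 88, 6, 30, 6]
Insert 88: [30, 88, 6, 30, 6]
Insert 6: [6, 30, 88, 30, 6]
Insert 30: [6, 30, 30, 88, 6]
Insert 6: [6, 6, 30, 30, 88]

Sorted: [6, 6, 30, 30, 88]


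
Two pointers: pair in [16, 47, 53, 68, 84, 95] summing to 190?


lo=0(16)+hi=5(95)=111
lo=1(47)+hi=5(95)=142
lo=2(53)+hi=5(95)=148
lo=3(68)+hi=5(95)=163
lo=4(84)+hi=5(95)=179

No pair found


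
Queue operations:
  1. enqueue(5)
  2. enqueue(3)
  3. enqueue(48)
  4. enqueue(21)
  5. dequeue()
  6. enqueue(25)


enqueue(5) -> [5]
enqueue(3) -> [5, 3]
enqueue(48) -> [5, 3, 48]
enqueue(21) -> [5, 3, 48, 21]
dequeue()->5, [3, 48, 21]
enqueue(25) -> [3, 48, 21, 25]

Final queue: [3, 48, 21, 25]


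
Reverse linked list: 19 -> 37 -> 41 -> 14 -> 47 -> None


Step 1: curr=19, set curr.next=prev(None) | reversed so far: 19
Step 2: curr=37, set curr.next=prev(19) | reversed so far: 37 -> 19
Step 3: curr=41, set curr.next=prev(37) | reversed so far: 41 -> 37 -> 19
Step 4: curr=14, set curr.next=prev(41) | reversed so far: 14 -> 41 -> 37 -> 19
Step 5: curr=47, set curr.next=prev(14) | reversed so far: 47 -> 14 -> 41 -> 37 -> 19

47 -> 14 -> 41 -> 37 -> 19 -> None


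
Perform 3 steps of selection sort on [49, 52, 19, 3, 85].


Initial: [49, 52, 19, 3, 85]
Step 1: min=3 at 3
  Swap: [3, 52, 19, 49, 85]
Step 2: min=19 at 2
  Swap: [3, 19, 52, 49, 85]
Step 3: min=49 at 3
  Swap: [3, 19, 49, 52, 85]

After 3 steps: [3, 19, 49, 52, 85]


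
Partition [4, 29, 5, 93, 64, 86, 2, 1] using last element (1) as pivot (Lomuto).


Pivot: 1
Place pivot at 0: [1, 29, 5, 93, 64, 86, 2, 4]

Partitioned: [1, 29, 5, 93, 64, 86, 2, 4]


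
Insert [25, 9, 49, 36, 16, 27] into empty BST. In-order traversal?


Insert 25: root
Insert 9: L from 25
Insert 49: R from 25
Insert 36: R from 25 -> L from 49
Insert 16: L from 25 -> R from 9
Insert 27: R from 25 -> L from 49 -> L from 36

In-order: [9, 16, 25, 27, 36, 49]


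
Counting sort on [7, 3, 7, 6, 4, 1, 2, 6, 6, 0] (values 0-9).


Input: [7, 3, 7, 6, 4, 1, 2, 6, 6, 0]
Counts: [1, 1, 1, 1, 1, 0, 3, 2, 0, 0]

Sorted: [0, 1, 2, 3, 4, 6, 6, 6, 7, 7]


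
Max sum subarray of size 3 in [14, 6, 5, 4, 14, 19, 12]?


[0:3]: 25
[1:4]: 15
[2:5]: 23
[3:6]: 37
[4:7]: 45

Max: 45 at [4:7]


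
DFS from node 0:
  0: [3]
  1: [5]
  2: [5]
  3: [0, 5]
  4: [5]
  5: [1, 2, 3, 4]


Visit 0, push [3]
Visit 3, push [5]
Visit 5, push [4, 2, 1]
Visit 1, push []
Visit 2, push []
Visit 4, push []

DFS order: [0, 3, 5, 1, 2, 4]


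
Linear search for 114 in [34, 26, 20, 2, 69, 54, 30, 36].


i=0: 34!=114
i=1: 26!=114
i=2: 20!=114
i=3: 2!=114
i=4: 69!=114
i=5: 54!=114
i=6: 30!=114
i=7: 36!=114

Not found, 8 comps


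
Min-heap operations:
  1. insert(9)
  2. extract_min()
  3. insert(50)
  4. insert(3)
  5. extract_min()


insert(9) -> [9]
extract_min()->9, []
insert(50) -> [50]
insert(3) -> [3, 50]
extract_min()->3, [50]

Final heap: [50]


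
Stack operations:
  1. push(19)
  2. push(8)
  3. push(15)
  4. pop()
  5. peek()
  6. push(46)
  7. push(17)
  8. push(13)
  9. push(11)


push(19) -> [19]
push(8) -> [19, 8]
push(15) -> [19, 8, 15]
pop()->15, [19, 8]
peek()->8
push(46) -> [19, 8, 46]
push(17) -> [19, 8, 46, 17]
push(13) -> [19, 8, 46, 17, 13]
push(11) -> [19, 8, 46, 17, 13, 11]

Final stack: [19, 8, 46, 17, 13, 11]


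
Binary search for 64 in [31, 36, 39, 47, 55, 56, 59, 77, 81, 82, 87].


Step 1: lo=0, hi=10, mid=5, val=56
Step 2: lo=6, hi=10, mid=8, val=81
Step 3: lo=6, hi=7, mid=6, val=59
Step 4: lo=7, hi=7, mid=7, val=77

Not found


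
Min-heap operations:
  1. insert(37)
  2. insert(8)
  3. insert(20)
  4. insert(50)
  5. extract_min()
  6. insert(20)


insert(37) -> [37]
insert(8) -> [8, 37]
insert(20) -> [8, 37, 20]
insert(50) -> [8, 37, 20, 50]
extract_min()->8, [20, 37, 50]
insert(20) -> [20, 20, 50, 37]

Final heap: [20, 20, 50, 37]


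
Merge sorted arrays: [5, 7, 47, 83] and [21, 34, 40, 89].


Take 5 from A
Take 7 from A
Take 21 from B
Take 34 from B
Take 40 from B
Take 47 from A
Take 83 from A

Merged: [5, 7, 21, 34, 40, 47, 83, 89]


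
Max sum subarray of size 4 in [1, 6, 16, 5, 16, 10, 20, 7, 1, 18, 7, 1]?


[0:4]: 28
[1:5]: 43
[2:6]: 47
[3:7]: 51
[4:8]: 53
[5:9]: 38
[6:10]: 46
[7:11]: 33
[8:12]: 27

Max: 53 at [4:8]


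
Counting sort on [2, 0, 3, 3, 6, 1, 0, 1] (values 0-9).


Input: [2, 0, 3, 3, 6, 1, 0, 1]
Counts: [2, 2, 1, 2, 0, 0, 1, 0, 0, 0]

Sorted: [0, 0, 1, 1, 2, 3, 3, 6]


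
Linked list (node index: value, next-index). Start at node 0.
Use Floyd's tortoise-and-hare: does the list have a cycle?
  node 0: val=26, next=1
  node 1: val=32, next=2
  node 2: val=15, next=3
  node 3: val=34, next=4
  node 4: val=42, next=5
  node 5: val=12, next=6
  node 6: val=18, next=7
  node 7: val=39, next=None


Floyd's tortoise (slow, +1) and hare (fast, +2):
  init: slow=0, fast=0
  step 1: slow=1, fast=2
  step 2: slow=2, fast=4
  step 3: slow=3, fast=6
  step 4: fast 6->7->None, no cycle

Cycle: no


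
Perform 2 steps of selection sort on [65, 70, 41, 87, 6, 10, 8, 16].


Initial: [65, 70, 41, 87, 6, 10, 8, 16]
Step 1: min=6 at 4
  Swap: [6, 70, 41, 87, 65, 10, 8, 16]
Step 2: min=8 at 6
  Swap: [6, 8, 41, 87, 65, 10, 70, 16]

After 2 steps: [6, 8, 41, 87, 65, 10, 70, 16]


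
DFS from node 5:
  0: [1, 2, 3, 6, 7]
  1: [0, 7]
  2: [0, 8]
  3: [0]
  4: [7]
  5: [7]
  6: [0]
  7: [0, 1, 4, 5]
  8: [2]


Visit 5, push [7]
Visit 7, push [4, 1, 0]
Visit 0, push [6, 3, 2, 1]
Visit 1, push []
Visit 2, push [8]
Visit 8, push []
Visit 3, push []
Visit 6, push []
Visit 4, push []

DFS order: [5, 7, 0, 1, 2, 8, 3, 6, 4]


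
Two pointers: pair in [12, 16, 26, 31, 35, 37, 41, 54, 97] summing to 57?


lo=0(12)+hi=8(97)=109
lo=0(12)+hi=7(54)=66
lo=0(12)+hi=6(41)=53
lo=1(16)+hi=6(41)=57

Yes: 16+41=57


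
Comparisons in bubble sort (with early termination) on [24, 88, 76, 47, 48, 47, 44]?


Algorithm: bubble sort (with early termination)
Input: [24, 88, 76, 47, 48, 47, 44]
Sorted: [24, 44, 47, 47, 48, 76, 88]

21


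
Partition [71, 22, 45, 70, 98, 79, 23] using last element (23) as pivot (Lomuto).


Pivot: 23
  22 <= 23: swap -> [22, 71, 45, 70, 98, 79, 23]
Place pivot at 1: [22, 23, 45, 70, 98, 79, 71]

Partitioned: [22, 23, 45, 70, 98, 79, 71]


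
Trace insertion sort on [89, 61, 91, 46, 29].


Initial: [89, 61, 91, 46, 29]
Insert 61: [61, 89, 91, 46, 29]
Insert 91: [61, 89, 91, 46, 29]
Insert 46: [46, 61, 89, 91, 29]
Insert 29: [29, 46, 61, 89, 91]

Sorted: [29, 46, 61, 89, 91]


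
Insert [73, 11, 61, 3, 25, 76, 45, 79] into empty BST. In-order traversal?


Insert 73: root
Insert 11: L from 73
Insert 61: L from 73 -> R from 11
Insert 3: L from 73 -> L from 11
Insert 25: L from 73 -> R from 11 -> L from 61
Insert 76: R from 73
Insert 45: L from 73 -> R from 11 -> L from 61 -> R from 25
Insert 79: R from 73 -> R from 76

In-order: [3, 11, 25, 45, 61, 73, 76, 79]


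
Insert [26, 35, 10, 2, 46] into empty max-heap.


Insert 26: [26]
Insert 35: [35, 26]
Insert 10: [35, 26, 10]
Insert 2: [35, 26, 10, 2]
Insert 46: [46, 35, 10, 2, 26]

Final heap: [46, 35, 10, 2, 26]


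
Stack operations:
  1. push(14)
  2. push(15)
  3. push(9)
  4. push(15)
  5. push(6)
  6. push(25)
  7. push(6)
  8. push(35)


push(14) -> [14]
push(15) -> [14, 15]
push(9) -> [14, 15, 9]
push(15) -> [14, 15, 9, 15]
push(6) -> [14, 15, 9, 15, 6]
push(25) -> [14, 15, 9, 15, 6, 25]
push(6) -> [14, 15, 9, 15, 6, 25, 6]
push(35) -> [14, 15, 9, 15, 6, 25, 6, 35]

Final stack: [14, 15, 9, 15, 6, 25, 6, 35]


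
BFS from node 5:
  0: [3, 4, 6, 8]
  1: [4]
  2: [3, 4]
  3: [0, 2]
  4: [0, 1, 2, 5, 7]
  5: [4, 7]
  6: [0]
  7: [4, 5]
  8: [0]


Visit 5, enqueue [4, 7]
Visit 4, enqueue [0, 1, 2]
Visit 7, enqueue []
Visit 0, enqueue [3, 6, 8]
Visit 1, enqueue []
Visit 2, enqueue []
Visit 3, enqueue []
Visit 6, enqueue []
Visit 8, enqueue []

BFS order: [5, 4, 7, 0, 1, 2, 3, 6, 8]


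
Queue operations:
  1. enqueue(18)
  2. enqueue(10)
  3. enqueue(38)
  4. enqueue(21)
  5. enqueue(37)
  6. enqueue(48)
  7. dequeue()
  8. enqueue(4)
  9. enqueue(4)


enqueue(18) -> [18]
enqueue(10) -> [18, 10]
enqueue(38) -> [18, 10, 38]
enqueue(21) -> [18, 10, 38, 21]
enqueue(37) -> [18, 10, 38, 21, 37]
enqueue(48) -> [18, 10, 38, 21, 37, 48]
dequeue()->18, [10, 38, 21, 37, 48]
enqueue(4) -> [10, 38, 21, 37, 48, 4]
enqueue(4) -> [10, 38, 21, 37, 48, 4, 4]

Final queue: [10, 38, 21, 37, 48, 4, 4]


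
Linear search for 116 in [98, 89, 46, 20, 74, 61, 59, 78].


i=0: 98!=116
i=1: 89!=116
i=2: 46!=116
i=3: 20!=116
i=4: 74!=116
i=5: 61!=116
i=6: 59!=116
i=7: 78!=116

Not found, 8 comps


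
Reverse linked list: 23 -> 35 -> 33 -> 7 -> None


Step 1: curr=23, set curr.next=prev(None) | reversed so far: 23
Step 2: curr=35, set curr.next=prev(23) | reversed so far: 35 -> 23
Step 3: curr=33, set curr.next=prev(35) | reversed so far: 33 -> 35 -> 23
Step 4: curr=7, set curr.next=prev(33) | reversed so far: 7 -> 33 -> 35 -> 23

7 -> 33 -> 35 -> 23 -> None


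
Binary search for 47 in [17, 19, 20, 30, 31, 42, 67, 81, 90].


Step 1: lo=0, hi=8, mid=4, val=31
Step 2: lo=5, hi=8, mid=6, val=67
Step 3: lo=5, hi=5, mid=5, val=42

Not found


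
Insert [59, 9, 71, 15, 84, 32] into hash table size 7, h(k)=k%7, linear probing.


Insert 59: h=3 -> slot 3
Insert 9: h=2 -> slot 2
Insert 71: h=1 -> slot 1
Insert 15: h=1, 3 probes -> slot 4
Insert 84: h=0 -> slot 0
Insert 32: h=4, 1 probes -> slot 5

Table: [84, 71, 9, 59, 15, 32, None]


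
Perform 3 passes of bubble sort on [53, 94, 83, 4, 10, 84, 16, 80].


Initial: [53, 94, 83, 4, 10, 84, 16, 80]
Pass 1: [53, 83, 4, 10, 84, 16, 80, 94] (6 swaps)
Pass 2: [53, 4, 10, 83, 16, 80, 84, 94] (4 swaps)
Pass 3: [4, 10, 53, 16, 80, 83, 84, 94] (4 swaps)

After 3 passes: [4, 10, 53, 16, 80, 83, 84, 94]


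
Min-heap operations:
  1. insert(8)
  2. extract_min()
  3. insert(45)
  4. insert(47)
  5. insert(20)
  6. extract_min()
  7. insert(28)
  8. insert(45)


insert(8) -> [8]
extract_min()->8, []
insert(45) -> [45]
insert(47) -> [45, 47]
insert(20) -> [20, 47, 45]
extract_min()->20, [45, 47]
insert(28) -> [28, 47, 45]
insert(45) -> [28, 45, 45, 47]

Final heap: [28, 45, 45, 47]


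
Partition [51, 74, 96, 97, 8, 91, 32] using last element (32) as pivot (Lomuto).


Pivot: 32
  8 <= 32: swap -> [8, 74, 96, 97, 51, 91, 32]
Place pivot at 1: [8, 32, 96, 97, 51, 91, 74]

Partitioned: [8, 32, 96, 97, 51, 91, 74]


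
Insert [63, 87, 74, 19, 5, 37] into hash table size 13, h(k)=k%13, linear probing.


Insert 63: h=11 -> slot 11
Insert 87: h=9 -> slot 9
Insert 74: h=9, 1 probes -> slot 10
Insert 19: h=6 -> slot 6
Insert 5: h=5 -> slot 5
Insert 37: h=11, 1 probes -> slot 12

Table: [None, None, None, None, None, 5, 19, None, None, 87, 74, 63, 37]


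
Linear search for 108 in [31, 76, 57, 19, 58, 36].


i=0: 31!=108
i=1: 76!=108
i=2: 57!=108
i=3: 19!=108
i=4: 58!=108
i=5: 36!=108

Not found, 6 comps


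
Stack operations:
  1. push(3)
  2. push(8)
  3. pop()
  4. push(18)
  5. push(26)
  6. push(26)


push(3) -> [3]
push(8) -> [3, 8]
pop()->8, [3]
push(18) -> [3, 18]
push(26) -> [3, 18, 26]
push(26) -> [3, 18, 26, 26]

Final stack: [3, 18, 26, 26]


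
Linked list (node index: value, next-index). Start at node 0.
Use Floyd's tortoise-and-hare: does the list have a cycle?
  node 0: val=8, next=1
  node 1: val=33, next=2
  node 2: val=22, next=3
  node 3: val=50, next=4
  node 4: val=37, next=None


Floyd's tortoise (slow, +1) and hare (fast, +2):
  init: slow=0, fast=0
  step 1: slow=1, fast=2
  step 2: slow=2, fast=4
  step 3: fast -> None, no cycle

Cycle: no


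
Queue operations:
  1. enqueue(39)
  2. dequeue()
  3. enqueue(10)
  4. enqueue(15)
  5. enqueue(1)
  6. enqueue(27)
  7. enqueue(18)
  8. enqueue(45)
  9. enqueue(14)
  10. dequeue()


enqueue(39) -> [39]
dequeue()->39, []
enqueue(10) -> [10]
enqueue(15) -> [10, 15]
enqueue(1) -> [10, 15, 1]
enqueue(27) -> [10, 15, 1, 27]
enqueue(18) -> [10, 15, 1, 27, 18]
enqueue(45) -> [10, 15, 1, 27, 18, 45]
enqueue(14) -> [10, 15, 1, 27, 18, 45, 14]
dequeue()->10, [15, 1, 27, 18, 45, 14]

Final queue: [15, 1, 27, 18, 45, 14]


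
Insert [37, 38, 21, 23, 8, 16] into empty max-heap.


Insert 37: [37]
Insert 38: [38, 37]
Insert 21: [38, 37, 21]
Insert 23: [38, 37, 21, 23]
Insert 8: [38, 37, 21, 23, 8]
Insert 16: [38, 37, 21, 23, 8, 16]

Final heap: [38, 37, 21, 23, 8, 16]


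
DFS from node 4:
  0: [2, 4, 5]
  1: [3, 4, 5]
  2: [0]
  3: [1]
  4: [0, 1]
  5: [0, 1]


Visit 4, push [1, 0]
Visit 0, push [5, 2]
Visit 2, push []
Visit 5, push [1]
Visit 1, push [3]
Visit 3, push []

DFS order: [4, 0, 2, 5, 1, 3]


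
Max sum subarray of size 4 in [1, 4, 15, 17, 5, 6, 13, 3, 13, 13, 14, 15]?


[0:4]: 37
[1:5]: 41
[2:6]: 43
[3:7]: 41
[4:8]: 27
[5:9]: 35
[6:10]: 42
[7:11]: 43
[8:12]: 55

Max: 55 at [8:12]


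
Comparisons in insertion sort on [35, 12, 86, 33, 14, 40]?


Algorithm: insertion sort
Input: [35, 12, 86, 33, 14, 40]
Sorted: [12, 14, 33, 35, 40, 86]

11


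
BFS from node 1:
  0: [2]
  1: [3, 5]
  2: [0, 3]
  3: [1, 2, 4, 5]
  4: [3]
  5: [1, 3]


Visit 1, enqueue [3, 5]
Visit 3, enqueue [2, 4]
Visit 5, enqueue []
Visit 2, enqueue [0]
Visit 4, enqueue []
Visit 0, enqueue []

BFS order: [1, 3, 5, 2, 4, 0]


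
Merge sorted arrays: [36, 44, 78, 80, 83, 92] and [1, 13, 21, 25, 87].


Take 1 from B
Take 13 from B
Take 21 from B
Take 25 from B
Take 36 from A
Take 44 from A
Take 78 from A
Take 80 from A
Take 83 from A
Take 87 from B

Merged: [1, 13, 21, 25, 36, 44, 78, 80, 83, 87, 92]


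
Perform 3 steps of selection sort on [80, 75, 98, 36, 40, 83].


Initial: [80, 75, 98, 36, 40, 83]
Step 1: min=36 at 3
  Swap: [36, 75, 98, 80, 40, 83]
Step 2: min=40 at 4
  Swap: [36, 40, 98, 80, 75, 83]
Step 3: min=75 at 4
  Swap: [36, 40, 75, 80, 98, 83]

After 3 steps: [36, 40, 75, 80, 98, 83]


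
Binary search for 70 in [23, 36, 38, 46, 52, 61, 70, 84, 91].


Step 1: lo=0, hi=8, mid=4, val=52
Step 2: lo=5, hi=8, mid=6, val=70

Found at index 6


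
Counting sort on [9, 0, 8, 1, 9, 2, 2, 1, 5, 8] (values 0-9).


Input: [9, 0, 8, 1, 9, 2, 2, 1, 5, 8]
Counts: [1, 2, 2, 0, 0, 1, 0, 0, 2, 2]

Sorted: [0, 1, 1, 2, 2, 5, 8, 8, 9, 9]


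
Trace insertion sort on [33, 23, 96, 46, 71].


Initial: [33, 23, 96, 46, 71]
Insert 23: [23, 33, 96, 46, 71]
Insert 96: [23, 33, 96, 46, 71]
Insert 46: [23, 33, 46, 96, 71]
Insert 71: [23, 33, 46, 71, 96]

Sorted: [23, 33, 46, 71, 96]


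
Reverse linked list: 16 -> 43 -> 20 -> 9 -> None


Step 1: curr=16, set curr.next=prev(None) | reversed so far: 16
Step 2: curr=43, set curr.next=prev(16) | reversed so far: 43 -> 16
Step 3: curr=20, set curr.next=prev(43) | reversed so far: 20 -> 43 -> 16
Step 4: curr=9, set curr.next=prev(20) | reversed so far: 9 -> 20 -> 43 -> 16

9 -> 20 -> 43 -> 16 -> None


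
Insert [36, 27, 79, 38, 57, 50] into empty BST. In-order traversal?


Insert 36: root
Insert 27: L from 36
Insert 79: R from 36
Insert 38: R from 36 -> L from 79
Insert 57: R from 36 -> L from 79 -> R from 38
Insert 50: R from 36 -> L from 79 -> R from 38 -> L from 57

In-order: [27, 36, 38, 50, 57, 79]


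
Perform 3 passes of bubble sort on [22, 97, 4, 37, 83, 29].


Initial: [22, 97, 4, 37, 83, 29]
Pass 1: [22, 4, 37, 83, 29, 97] (4 swaps)
Pass 2: [4, 22, 37, 29, 83, 97] (2 swaps)
Pass 3: [4, 22, 29, 37, 83, 97] (1 swaps)

After 3 passes: [4, 22, 29, 37, 83, 97]


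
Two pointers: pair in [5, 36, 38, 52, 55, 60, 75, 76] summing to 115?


lo=0(5)+hi=7(76)=81
lo=1(36)+hi=7(76)=112
lo=2(38)+hi=7(76)=114
lo=3(52)+hi=7(76)=128
lo=3(52)+hi=6(75)=127
lo=3(52)+hi=5(60)=112
lo=4(55)+hi=5(60)=115

Yes: 55+60=115


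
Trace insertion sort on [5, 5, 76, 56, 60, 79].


Initial: [5, 5, 76, 56, 60, 79]
Insert 5: [5, 5, 76, 56, 60, 79]
Insert 76: [5, 5, 76, 56, 60, 79]
Insert 56: [5, 5, 56, 76, 60, 79]
Insert 60: [5, 5, 56, 60, 76, 79]
Insert 79: [5, 5, 56, 60, 76, 79]

Sorted: [5, 5, 56, 60, 76, 79]


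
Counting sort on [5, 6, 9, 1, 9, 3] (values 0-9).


Input: [5, 6, 9, 1, 9, 3]
Counts: [0, 1, 0, 1, 0, 1, 1, 0, 0, 2]

Sorted: [1, 3, 5, 6, 9, 9]


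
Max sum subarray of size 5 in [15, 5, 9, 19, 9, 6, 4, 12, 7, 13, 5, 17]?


[0:5]: 57
[1:6]: 48
[2:7]: 47
[3:8]: 50
[4:9]: 38
[5:10]: 42
[6:11]: 41
[7:12]: 54

Max: 57 at [0:5]


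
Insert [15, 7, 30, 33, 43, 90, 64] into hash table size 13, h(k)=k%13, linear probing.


Insert 15: h=2 -> slot 2
Insert 7: h=7 -> slot 7
Insert 30: h=4 -> slot 4
Insert 33: h=7, 1 probes -> slot 8
Insert 43: h=4, 1 probes -> slot 5
Insert 90: h=12 -> slot 12
Insert 64: h=12, 1 probes -> slot 0

Table: [64, None, 15, None, 30, 43, None, 7, 33, None, None, None, 90]


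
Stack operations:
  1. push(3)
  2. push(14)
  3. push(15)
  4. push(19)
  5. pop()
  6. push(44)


push(3) -> [3]
push(14) -> [3, 14]
push(15) -> [3, 14, 15]
push(19) -> [3, 14, 15, 19]
pop()->19, [3, 14, 15]
push(44) -> [3, 14, 15, 44]

Final stack: [3, 14, 15, 44]


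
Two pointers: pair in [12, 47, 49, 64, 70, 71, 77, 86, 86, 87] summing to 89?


lo=0(12)+hi=9(87)=99
lo=0(12)+hi=8(86)=98
lo=0(12)+hi=7(86)=98
lo=0(12)+hi=6(77)=89

Yes: 12+77=89


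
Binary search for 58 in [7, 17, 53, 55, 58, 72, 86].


Step 1: lo=0, hi=6, mid=3, val=55
Step 2: lo=4, hi=6, mid=5, val=72
Step 3: lo=4, hi=4, mid=4, val=58

Found at index 4


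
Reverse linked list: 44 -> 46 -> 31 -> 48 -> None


Step 1: curr=44, set curr.next=prev(None) | reversed so far: 44
Step 2: curr=46, set curr.next=prev(44) | reversed so far: 46 -> 44
Step 3: curr=31, set curr.next=prev(46) | reversed so far: 31 -> 46 -> 44
Step 4: curr=48, set curr.next=prev(31) | reversed so far: 48 -> 31 -> 46 -> 44

48 -> 31 -> 46 -> 44 -> None


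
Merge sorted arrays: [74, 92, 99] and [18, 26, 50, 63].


Take 18 from B
Take 26 from B
Take 50 from B
Take 63 from B

Merged: [18, 26, 50, 63, 74, 92, 99]


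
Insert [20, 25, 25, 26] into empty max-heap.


Insert 20: [20]
Insert 25: [25, 20]
Insert 25: [25, 20, 25]
Insert 26: [26, 25, 25, 20]

Final heap: [26, 25, 25, 20]


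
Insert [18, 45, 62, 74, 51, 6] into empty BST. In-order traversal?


Insert 18: root
Insert 45: R from 18
Insert 62: R from 18 -> R from 45
Insert 74: R from 18 -> R from 45 -> R from 62
Insert 51: R from 18 -> R from 45 -> L from 62
Insert 6: L from 18

In-order: [6, 18, 45, 51, 62, 74]


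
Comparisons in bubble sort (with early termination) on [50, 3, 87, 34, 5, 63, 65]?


Algorithm: bubble sort (with early termination)
Input: [50, 3, 87, 34, 5, 63, 65]
Sorted: [3, 5, 34, 50, 63, 65, 87]

18


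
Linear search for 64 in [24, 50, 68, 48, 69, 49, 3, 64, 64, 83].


i=0: 24!=64
i=1: 50!=64
i=2: 68!=64
i=3: 48!=64
i=4: 69!=64
i=5: 49!=64
i=6: 3!=64
i=7: 64==64 found!

Found at 7, 8 comps


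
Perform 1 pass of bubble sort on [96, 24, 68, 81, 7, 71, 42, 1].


Initial: [96, 24, 68, 81, 7, 71, 42, 1]
Pass 1: [24, 68, 81, 7, 71, 42, 1, 96] (7 swaps)

After 1 pass: [24, 68, 81, 7, 71, 42, 1, 96]


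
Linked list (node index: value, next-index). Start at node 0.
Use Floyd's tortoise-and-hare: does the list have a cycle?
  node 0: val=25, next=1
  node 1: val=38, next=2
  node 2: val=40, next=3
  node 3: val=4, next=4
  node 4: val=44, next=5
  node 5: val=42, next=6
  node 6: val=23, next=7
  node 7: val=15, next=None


Floyd's tortoise (slow, +1) and hare (fast, +2):
  init: slow=0, fast=0
  step 1: slow=1, fast=2
  step 2: slow=2, fast=4
  step 3: slow=3, fast=6
  step 4: fast 6->7->None, no cycle

Cycle: no


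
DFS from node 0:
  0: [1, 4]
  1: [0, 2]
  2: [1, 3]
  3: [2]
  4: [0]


Visit 0, push [4, 1]
Visit 1, push [2]
Visit 2, push [3]
Visit 3, push []
Visit 4, push []

DFS order: [0, 1, 2, 3, 4]


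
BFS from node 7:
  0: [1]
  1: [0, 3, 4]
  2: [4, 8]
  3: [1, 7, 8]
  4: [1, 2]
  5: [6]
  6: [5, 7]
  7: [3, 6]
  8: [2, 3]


Visit 7, enqueue [3, 6]
Visit 3, enqueue [1, 8]
Visit 6, enqueue [5]
Visit 1, enqueue [0, 4]
Visit 8, enqueue [2]
Visit 5, enqueue []
Visit 0, enqueue []
Visit 4, enqueue []
Visit 2, enqueue []

BFS order: [7, 3, 6, 1, 8, 5, 0, 4, 2]


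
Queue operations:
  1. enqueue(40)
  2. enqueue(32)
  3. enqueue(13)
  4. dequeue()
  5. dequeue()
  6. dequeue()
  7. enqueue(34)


enqueue(40) -> [40]
enqueue(32) -> [40, 32]
enqueue(13) -> [40, 32, 13]
dequeue()->40, [32, 13]
dequeue()->32, [13]
dequeue()->13, []
enqueue(34) -> [34]

Final queue: [34]


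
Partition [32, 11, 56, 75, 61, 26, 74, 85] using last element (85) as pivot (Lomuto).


Pivot: 85
  32 <= 85: advance i (no swap)
  11 <= 85: advance i (no swap)
  56 <= 85: advance i (no swap)
  75 <= 85: advance i (no swap)
  61 <= 85: advance i (no swap)
  26 <= 85: advance i (no swap)
  74 <= 85: advance i (no swap)
Place pivot at 7: [32, 11, 56, 75, 61, 26, 74, 85]

Partitioned: [32, 11, 56, 75, 61, 26, 74, 85]


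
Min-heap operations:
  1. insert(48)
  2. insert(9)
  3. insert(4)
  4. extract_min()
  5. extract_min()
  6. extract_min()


insert(48) -> [48]
insert(9) -> [9, 48]
insert(4) -> [4, 48, 9]
extract_min()->4, [9, 48]
extract_min()->9, [48]
extract_min()->48, []

Final heap: []


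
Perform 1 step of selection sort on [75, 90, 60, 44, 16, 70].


Initial: [75, 90, 60, 44, 16, 70]
Step 1: min=16 at 4
  Swap: [16, 90, 60, 44, 75, 70]

After 1 step: [16, 90, 60, 44, 75, 70]


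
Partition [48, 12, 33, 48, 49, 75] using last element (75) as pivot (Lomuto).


Pivot: 75
  48 <= 75: advance i (no swap)
  12 <= 75: advance i (no swap)
  33 <= 75: advance i (no swap)
  48 <= 75: advance i (no swap)
  49 <= 75: advance i (no swap)
Place pivot at 5: [48, 12, 33, 48, 49, 75]

Partitioned: [48, 12, 33, 48, 49, 75]


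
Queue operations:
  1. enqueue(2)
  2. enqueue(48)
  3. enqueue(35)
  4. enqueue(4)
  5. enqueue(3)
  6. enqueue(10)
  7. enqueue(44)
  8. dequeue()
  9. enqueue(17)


enqueue(2) -> [2]
enqueue(48) -> [2, 48]
enqueue(35) -> [2, 48, 35]
enqueue(4) -> [2, 48, 35, 4]
enqueue(3) -> [2, 48, 35, 4, 3]
enqueue(10) -> [2, 48, 35, 4, 3, 10]
enqueue(44) -> [2, 48, 35, 4, 3, 10, 44]
dequeue()->2, [48, 35, 4, 3, 10, 44]
enqueue(17) -> [48, 35, 4, 3, 10, 44, 17]

Final queue: [48, 35, 4, 3, 10, 44, 17]
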